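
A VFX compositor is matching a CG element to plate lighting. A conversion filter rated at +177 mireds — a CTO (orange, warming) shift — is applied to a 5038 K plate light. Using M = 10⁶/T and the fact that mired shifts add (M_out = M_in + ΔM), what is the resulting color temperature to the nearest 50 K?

M_in = 10⁶/5038 = 198.49 mireds.
M_out = 198.49 + (+177) = 375.49 mireds.
T_out = 10⁶/375.49 = 2663.2 K → 2650 K.

2650 K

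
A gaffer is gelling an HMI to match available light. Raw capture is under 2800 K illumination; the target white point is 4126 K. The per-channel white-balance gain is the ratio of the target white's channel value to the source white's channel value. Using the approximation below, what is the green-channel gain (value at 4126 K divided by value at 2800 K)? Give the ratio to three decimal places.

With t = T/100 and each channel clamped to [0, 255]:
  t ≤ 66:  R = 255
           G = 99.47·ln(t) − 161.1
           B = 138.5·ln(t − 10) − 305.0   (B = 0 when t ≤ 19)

1.226

At 2800 K (t = 28):
  G = 99.47·ln 28 − 161.1 = 99.47·3.3322 − 161.1 = 170.354.
At 4126 K (t = 41.26):
  G = 99.47·ln 41.26 − 161.1 = 99.47·3.7199 − 161.1 = 208.918.
Gain = 208.918 / 170.354 = 1.2264 → 1.226.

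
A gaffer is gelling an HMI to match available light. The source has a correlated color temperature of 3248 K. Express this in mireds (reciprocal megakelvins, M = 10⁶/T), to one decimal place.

307.9 mireds

M = 10⁶ / 3248 = 307.882 → 307.9 mireds.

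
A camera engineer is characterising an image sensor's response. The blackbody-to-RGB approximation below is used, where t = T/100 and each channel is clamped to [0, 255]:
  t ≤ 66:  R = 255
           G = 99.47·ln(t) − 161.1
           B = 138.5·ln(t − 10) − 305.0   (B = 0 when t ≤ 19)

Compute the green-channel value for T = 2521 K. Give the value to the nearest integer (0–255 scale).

160

t = 2521/100 = 25.21; the t ≤ 66 branch applies.
G = 99.47·ln 25.21 − 161.1 = 99.47·3.2272 − 161.1 = 159.914.
Rounded: 160.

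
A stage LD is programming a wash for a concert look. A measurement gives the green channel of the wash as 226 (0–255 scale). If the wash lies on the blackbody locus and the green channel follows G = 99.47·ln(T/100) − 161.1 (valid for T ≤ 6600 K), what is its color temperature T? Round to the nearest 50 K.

4900 K

ln t = (226 + 161.1) / 99.47 = 3.8916.
t = e^3.8916 = 48.990.
T = 100·t = 4899 K → 4900 K to the nearest 50 K.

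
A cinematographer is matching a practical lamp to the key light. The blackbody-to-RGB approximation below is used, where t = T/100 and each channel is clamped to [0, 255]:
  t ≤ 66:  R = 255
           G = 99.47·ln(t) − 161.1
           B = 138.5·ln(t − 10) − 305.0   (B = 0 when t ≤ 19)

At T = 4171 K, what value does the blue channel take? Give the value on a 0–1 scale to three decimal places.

t = 4171/100 = 41.71; the t ≤ 66 branch applies.
B = 138.5·ln(41.71 − 10) − 305.0 = 138.5·ln 31.71 − 305.0 = 138.5·3.4566 − 305.0 = 173.744.
On a 0–1 scale: 173.744/255 = 0.6813 → 0.681.

0.681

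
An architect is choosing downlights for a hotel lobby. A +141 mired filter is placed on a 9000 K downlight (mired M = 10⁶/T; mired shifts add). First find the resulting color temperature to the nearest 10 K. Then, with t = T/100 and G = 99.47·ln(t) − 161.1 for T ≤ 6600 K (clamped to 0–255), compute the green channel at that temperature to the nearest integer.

205

M_in = 10⁶/9000 = 111.11; M_out = 111.11 + (+141) = 252.11.
T_out = 10⁶/252.11 = 3966.5 K → 3970 K; t = 39.7.
G = 99.47·ln 39.7 − 161.1 = 99.47·3.6814 − 161.1 = 205.084.
Rounded: 205.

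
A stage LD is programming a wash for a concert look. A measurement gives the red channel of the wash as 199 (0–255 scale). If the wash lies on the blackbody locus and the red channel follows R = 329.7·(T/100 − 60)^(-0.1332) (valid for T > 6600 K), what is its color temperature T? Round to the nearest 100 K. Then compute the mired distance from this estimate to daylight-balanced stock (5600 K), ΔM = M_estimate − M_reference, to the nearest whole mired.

-82 mireds

(t − 60)^(-0.1332) = 199/329.7 = 0.60358.
t − 60 = 0.60358^(1/-0.1332) = 0.60358^(-7.508) = 44.273, so t = 104.273.
T = 100·t = 10427 K → 10400 K to the nearest 100 K.
M_estimate = 10⁶/10400 = 96.15; M_reference = 10⁶/5600 = 178.57.
ΔM = 96.15 − 178.57 = -82.42 → -82 mireds.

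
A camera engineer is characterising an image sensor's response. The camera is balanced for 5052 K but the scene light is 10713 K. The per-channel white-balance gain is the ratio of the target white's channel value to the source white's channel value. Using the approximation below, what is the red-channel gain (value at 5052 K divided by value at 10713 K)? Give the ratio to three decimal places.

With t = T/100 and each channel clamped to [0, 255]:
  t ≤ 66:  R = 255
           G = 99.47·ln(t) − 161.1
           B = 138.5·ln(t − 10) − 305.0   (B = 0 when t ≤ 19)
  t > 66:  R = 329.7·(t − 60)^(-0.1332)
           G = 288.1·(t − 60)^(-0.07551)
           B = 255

At 10713 K (t = 107.13):
  R = 329.7·(107.13 − 60)^(-0.1332) = 329.7·47.13^(-0.1332) = 329.7·0.59857 = 197.349.
At 5052 K (t = 50.52):
  R = 255 by definition for t ≤ 66.
Gain = 255.000 / 197.349 = 1.2921 → 1.292.

1.292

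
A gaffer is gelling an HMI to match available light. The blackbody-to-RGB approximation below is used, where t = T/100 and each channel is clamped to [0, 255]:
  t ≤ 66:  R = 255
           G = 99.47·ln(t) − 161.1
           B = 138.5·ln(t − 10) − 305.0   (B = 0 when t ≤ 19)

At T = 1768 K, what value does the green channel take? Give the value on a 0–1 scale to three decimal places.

t = 1768/100 = 17.68; the t ≤ 66 branch applies.
G = 99.47·ln 17.68 − 161.1 = 99.47·2.8724 − 161.1 = 124.621.
On a 0–1 scale: 124.621/255 = 0.4887 → 0.489.

0.489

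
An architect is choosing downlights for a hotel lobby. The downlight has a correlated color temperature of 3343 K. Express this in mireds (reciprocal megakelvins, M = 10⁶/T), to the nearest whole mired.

299 mireds

M = 10⁶ / 3343 = 299.133 → 299 mireds.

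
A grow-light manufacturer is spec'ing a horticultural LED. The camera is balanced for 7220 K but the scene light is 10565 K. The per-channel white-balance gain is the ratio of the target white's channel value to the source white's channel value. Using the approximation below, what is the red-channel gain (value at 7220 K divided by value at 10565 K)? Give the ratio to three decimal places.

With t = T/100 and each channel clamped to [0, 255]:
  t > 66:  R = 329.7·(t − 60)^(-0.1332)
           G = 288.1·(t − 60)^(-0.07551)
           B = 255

1.192

At 10565 K (t = 105.65):
  R = 329.7·(105.65 − 60)^(-0.1332) = 329.7·45.65^(-0.1332) = 329.7·0.60112 = 198.190.
At 7220 K (t = 72.2):
  R = 329.7·(72.2 − 60)^(-0.1332) = 329.7·12.2^(-0.1332) = 329.7·0.71663 = 236.274.
Gain = 236.274 / 198.190 = 1.1922 → 1.192.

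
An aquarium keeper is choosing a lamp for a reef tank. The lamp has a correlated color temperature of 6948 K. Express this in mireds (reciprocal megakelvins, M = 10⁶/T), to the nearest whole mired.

M = 10⁶ / 6948 = 143.926 → 144 mireds.

144 mireds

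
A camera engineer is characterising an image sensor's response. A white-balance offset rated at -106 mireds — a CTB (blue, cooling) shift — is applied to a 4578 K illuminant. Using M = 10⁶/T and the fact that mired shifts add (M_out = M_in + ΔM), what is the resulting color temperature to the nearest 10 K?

8890 K

M_in = 10⁶/4578 = 218.44 mireds.
M_out = 218.44 + (-106) = 112.44 mireds.
T_out = 10⁶/112.44 = 8893.9 K → 8890 K.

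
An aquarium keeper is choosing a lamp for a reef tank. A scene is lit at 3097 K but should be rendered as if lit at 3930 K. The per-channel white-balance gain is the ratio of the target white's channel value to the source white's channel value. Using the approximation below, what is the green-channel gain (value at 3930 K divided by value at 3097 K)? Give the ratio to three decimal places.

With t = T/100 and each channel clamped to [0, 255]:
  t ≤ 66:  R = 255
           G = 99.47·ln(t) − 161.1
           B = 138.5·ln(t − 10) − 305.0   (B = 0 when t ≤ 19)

1.131

At 3097 K (t = 30.97):
  G = 99.47·ln 30.97 − 161.1 = 99.47·3.4330 − 161.1 = 180.382.
At 3930 K (t = 39.3):
  G = 99.47·ln 39.3 − 161.1 = 99.47·3.6712 − 161.1 = 204.077.
Gain = 204.077 / 180.382 = 1.1314 → 1.131.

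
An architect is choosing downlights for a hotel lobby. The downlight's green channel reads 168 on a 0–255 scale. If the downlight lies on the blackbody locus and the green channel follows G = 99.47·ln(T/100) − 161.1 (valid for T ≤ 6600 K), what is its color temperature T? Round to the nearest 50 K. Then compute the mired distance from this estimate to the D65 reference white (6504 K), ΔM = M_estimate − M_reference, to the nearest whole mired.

+210 mireds

ln t = (168 + 161.1) / 99.47 = 3.3085.
t = e^3.3085 = 27.345.
T = 100·t = 2735 K → 2750 K to the nearest 50 K.
M_estimate = 10⁶/2750 = 363.64; M_reference = 10⁶/6504 = 153.75.
ΔM = 363.64 − 153.75 = 209.88 → +210 mireds.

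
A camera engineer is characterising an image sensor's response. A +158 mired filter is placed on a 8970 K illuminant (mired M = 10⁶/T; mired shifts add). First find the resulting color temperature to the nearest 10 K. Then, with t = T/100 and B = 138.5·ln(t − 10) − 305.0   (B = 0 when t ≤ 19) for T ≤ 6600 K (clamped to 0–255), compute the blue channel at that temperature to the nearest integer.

M_in = 10⁶/8970 = 111.48; M_out = 111.48 + (+158) = 269.48.
T_out = 10⁶/269.48 = 3710.8 K → 3710 K; t = 37.1.
B = 138.5·ln(37.1 − 10) − 305.0 = 138.5·ln 27.1 − 305.0 = 138.5·3.2995 − 305.0 = 151.985.
Rounded: 152.

152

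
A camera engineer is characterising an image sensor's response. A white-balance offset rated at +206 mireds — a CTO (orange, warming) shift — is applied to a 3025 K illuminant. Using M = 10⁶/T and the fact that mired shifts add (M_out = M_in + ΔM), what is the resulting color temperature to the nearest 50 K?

M_in = 10⁶/3025 = 330.58 mireds.
M_out = 330.58 + (+206) = 536.58 mireds.
T_out = 10⁶/536.58 = 1863.7 K → 1850 K.

1850 K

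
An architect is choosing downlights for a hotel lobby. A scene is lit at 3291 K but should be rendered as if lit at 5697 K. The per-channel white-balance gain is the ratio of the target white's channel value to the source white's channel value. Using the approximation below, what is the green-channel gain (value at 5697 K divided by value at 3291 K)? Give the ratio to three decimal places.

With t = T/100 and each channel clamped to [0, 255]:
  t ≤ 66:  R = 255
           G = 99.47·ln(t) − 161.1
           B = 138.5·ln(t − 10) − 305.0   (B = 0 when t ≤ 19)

At 3291 K (t = 32.91):
  G = 99.47·ln 32.91 − 161.1 = 99.47·3.4938 − 161.1 = 186.426.
At 5697 K (t = 56.97):
  G = 99.47·ln 56.97 − 161.1 = 99.47·4.0425 − 161.1 = 241.010.
Gain = 241.010 / 186.426 = 1.2928 → 1.293.

1.293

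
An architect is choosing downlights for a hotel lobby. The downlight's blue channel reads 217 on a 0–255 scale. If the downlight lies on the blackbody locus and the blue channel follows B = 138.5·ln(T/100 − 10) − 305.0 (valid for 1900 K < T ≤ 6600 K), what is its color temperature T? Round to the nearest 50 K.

5350 K

ln(t − 10) = (217 + 305.0) / 138.5 = 3.7690.
t − 10 = e^3.7690 = 43.335, so t = 53.335.
T = 100·t = 5333 K → 5350 K to the nearest 50 K.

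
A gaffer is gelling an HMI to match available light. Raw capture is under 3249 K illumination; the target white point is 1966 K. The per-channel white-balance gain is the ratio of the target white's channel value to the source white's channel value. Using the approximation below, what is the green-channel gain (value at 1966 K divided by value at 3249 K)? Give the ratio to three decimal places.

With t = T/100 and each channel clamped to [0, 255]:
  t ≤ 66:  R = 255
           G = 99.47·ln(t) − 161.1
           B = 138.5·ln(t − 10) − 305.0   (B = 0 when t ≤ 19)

At 3249 K (t = 32.49):
  G = 99.47·ln 32.49 − 161.1 = 99.47·3.4809 − 161.1 = 185.148.
At 1966 K (t = 19.66):
  G = 99.47·ln 19.66 − 161.1 = 99.47·2.9786 − 161.1 = 135.180.
Gain = 135.180 / 185.148 = 0.7301 → 0.730.

0.730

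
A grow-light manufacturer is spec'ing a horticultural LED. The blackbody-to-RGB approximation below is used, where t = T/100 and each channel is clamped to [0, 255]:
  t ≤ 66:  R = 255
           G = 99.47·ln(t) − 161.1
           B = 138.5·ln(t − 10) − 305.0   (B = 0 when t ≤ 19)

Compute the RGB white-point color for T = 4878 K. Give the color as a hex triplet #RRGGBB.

#FFE2CA

t = 4878/100 = 48.78; the t ≤ 66 branch applies.
R = 255 by definition for t ≤ 66.
G = 99.47·ln 48.78 − 161.1 = 99.47·3.8873 − 161.1 = 225.572.
B = 138.5·ln(48.78 − 10) − 305.0 = 138.5·ln 38.78 − 305.0 = 138.5·3.6579 − 305.0 = 201.620.
Rounded: (255, 226, 202).
In hex: #FFE2CA.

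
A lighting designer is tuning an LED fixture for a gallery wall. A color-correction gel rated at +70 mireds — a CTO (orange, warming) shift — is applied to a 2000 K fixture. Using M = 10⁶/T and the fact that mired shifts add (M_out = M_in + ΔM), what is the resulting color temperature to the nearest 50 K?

1750 K

M_in = 10⁶/2000 = 500.00 mireds.
M_out = 500.00 + (+70) = 570.00 mireds.
T_out = 10⁶/570.00 = 1754.4 K → 1750 K.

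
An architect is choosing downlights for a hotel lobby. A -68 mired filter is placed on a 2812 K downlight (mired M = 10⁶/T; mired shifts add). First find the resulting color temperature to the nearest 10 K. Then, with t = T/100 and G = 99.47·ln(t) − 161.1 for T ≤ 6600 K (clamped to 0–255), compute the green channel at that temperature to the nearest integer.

M_in = 10⁶/2812 = 355.62; M_out = 355.62 + (-68) = 287.62.
T_out = 10⁶/287.62 = 3476.8 K → 3480 K; t = 34.8.
G = 99.47·ln 34.8 − 161.1 = 99.47·3.5496 − 161.1 = 191.980.
Rounded: 192.

192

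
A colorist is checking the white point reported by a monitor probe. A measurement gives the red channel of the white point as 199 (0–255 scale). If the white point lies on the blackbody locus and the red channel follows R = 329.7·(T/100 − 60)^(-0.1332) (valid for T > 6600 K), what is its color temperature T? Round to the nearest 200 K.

10400 K

(t − 60)^(-0.1332) = 199/329.7 = 0.60358.
t − 60 = 0.60358^(1/-0.1332) = 0.60358^(-7.508) = 44.273, so t = 104.273.
T = 100·t = 10427 K → 10400 K to the nearest 200 K.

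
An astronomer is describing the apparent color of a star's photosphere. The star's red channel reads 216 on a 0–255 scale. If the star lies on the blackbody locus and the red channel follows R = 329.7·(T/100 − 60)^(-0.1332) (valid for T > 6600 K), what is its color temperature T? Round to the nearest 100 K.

8400 K

(t − 60)^(-0.1332) = 216/329.7 = 0.65514.
t − 60 = 0.65514^(1/-0.1332) = 0.65514^(-7.508) = 23.926, so t = 83.926.
T = 100·t = 8393 K → 8400 K to the nearest 100 K.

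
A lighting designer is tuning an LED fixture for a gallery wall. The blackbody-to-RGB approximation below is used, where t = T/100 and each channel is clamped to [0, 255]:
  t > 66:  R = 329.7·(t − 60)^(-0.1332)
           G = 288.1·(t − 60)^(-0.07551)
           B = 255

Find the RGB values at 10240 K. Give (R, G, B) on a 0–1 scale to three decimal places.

t = 10240/100 = 102.4; the t > 66 branch applies.
R = 329.7·(102.4 − 60)^(-0.1332) = 329.7·42.4^(-0.1332) = 329.7·0.60706 = 200.149.
G = 288.1·(102.4 − 60)^(-0.07551) = 288.1·42.4^(-0.07551) = 288.1·0.75356 = 217.101.
B = 255 by definition for t > 66.
Dividing each by 255: (0.7849, 0.8514, 1.0000) → (0.785, 0.851, 1.000).

(0.785, 0.851, 1.000)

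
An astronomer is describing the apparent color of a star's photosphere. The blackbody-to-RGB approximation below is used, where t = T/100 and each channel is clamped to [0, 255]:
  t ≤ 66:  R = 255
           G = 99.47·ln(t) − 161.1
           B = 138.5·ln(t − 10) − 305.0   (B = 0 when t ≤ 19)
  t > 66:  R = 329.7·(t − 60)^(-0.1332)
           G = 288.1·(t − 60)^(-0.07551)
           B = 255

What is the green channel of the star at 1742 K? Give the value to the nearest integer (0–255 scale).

t = 1742/100 = 17.42; the t ≤ 66 branch applies.
G = 99.47·ln 17.42 − 161.1 = 99.47·2.8576 − 161.1 = 123.147.
Rounded: 123.

123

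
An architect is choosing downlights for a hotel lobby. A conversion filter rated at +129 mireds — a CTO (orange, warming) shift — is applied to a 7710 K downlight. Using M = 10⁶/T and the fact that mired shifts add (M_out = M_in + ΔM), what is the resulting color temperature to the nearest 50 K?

3850 K

M_in = 10⁶/7710 = 129.70 mireds.
M_out = 129.70 + (+129) = 258.70 mireds.
T_out = 10⁶/258.70 = 3865.5 K → 3850 K.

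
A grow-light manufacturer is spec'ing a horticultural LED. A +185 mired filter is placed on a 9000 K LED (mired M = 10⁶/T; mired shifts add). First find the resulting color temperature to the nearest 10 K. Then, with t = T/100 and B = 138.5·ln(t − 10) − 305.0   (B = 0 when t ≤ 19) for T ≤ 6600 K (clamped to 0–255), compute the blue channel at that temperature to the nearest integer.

M_in = 10⁶/9000 = 111.11; M_out = 111.11 + (+185) = 296.11.
T_out = 10⁶/296.11 = 3377.1 K → 3380 K; t = 33.8.
B = 138.5·ln(33.8 − 10) − 305.0 = 138.5·ln 23.8 − 305.0 = 138.5·3.1697 − 305.0 = 134.001.
Rounded: 134.

134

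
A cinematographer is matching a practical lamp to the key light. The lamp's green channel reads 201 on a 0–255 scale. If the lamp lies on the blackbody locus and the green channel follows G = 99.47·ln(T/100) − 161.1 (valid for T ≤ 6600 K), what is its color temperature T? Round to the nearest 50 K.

ln t = (201 + 161.1) / 99.47 = 3.6403.
t = e^3.6403 = 38.103.
T = 100·t = 3810 K → 3800 K to the nearest 50 K.

3800 K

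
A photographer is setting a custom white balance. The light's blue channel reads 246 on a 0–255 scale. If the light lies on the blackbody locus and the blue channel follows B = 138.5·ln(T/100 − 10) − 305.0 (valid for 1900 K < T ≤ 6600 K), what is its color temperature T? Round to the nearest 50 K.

6350 K

ln(t − 10) = (246 + 305.0) / 138.5 = 3.9783.
t − 10 = e^3.9783 = 53.428, so t = 63.428.
T = 100·t = 6343 K → 6350 K to the nearest 50 K.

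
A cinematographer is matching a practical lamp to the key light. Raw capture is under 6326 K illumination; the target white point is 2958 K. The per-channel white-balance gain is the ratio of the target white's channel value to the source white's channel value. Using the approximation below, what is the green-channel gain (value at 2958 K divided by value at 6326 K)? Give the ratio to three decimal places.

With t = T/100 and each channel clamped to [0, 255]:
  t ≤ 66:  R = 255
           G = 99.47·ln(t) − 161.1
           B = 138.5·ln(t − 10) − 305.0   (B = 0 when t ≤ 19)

0.699

At 6326 K (t = 63.26):
  G = 99.47·ln 63.26 − 161.1 = 99.47·4.1473 − 161.1 = 251.427.
At 2958 K (t = 29.58):
  G = 99.47·ln 29.58 − 161.1 = 99.47·3.3871 − 161.1 = 175.815.
Gain = 175.815 / 251.427 = 0.6993 → 0.699.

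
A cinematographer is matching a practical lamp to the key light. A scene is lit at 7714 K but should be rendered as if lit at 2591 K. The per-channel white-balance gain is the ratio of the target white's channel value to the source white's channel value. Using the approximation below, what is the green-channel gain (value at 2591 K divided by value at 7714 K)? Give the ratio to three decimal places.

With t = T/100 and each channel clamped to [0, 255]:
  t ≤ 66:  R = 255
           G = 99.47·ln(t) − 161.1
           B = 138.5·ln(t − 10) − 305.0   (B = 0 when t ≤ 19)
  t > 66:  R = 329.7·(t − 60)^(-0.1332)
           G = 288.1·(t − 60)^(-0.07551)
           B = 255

0.700

At 7714 K (t = 77.14):
  G = 288.1·(77.14 − 60)^(-0.07551) = 288.1·17.14^(-0.07551) = 288.1·0.80690 = 232.468.
At 2591 K (t = 25.91):
  G = 99.47·ln 25.91 − 161.1 = 99.47·3.2546 − 161.1 = 162.638.
Gain = 162.638 / 232.468 = 0.6996 → 0.700.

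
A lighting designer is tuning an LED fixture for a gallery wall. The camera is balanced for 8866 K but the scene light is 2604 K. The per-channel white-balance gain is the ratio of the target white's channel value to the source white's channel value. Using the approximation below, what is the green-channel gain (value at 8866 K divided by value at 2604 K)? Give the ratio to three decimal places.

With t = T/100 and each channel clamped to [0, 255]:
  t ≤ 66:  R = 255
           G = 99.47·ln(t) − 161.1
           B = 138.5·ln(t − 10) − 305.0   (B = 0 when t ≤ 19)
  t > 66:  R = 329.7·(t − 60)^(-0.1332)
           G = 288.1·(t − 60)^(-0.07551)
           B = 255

At 2604 K (t = 26.04):
  G = 99.47·ln 26.04 − 161.1 = 99.47·3.2596 − 161.1 = 163.136.
At 8866 K (t = 88.66):
  G = 288.1·(88.66 − 60)^(-0.07551) = 288.1·28.66^(-0.07551) = 288.1·0.77618 = 223.617.
Gain = 223.617 / 163.136 = 1.3707 → 1.371.

1.371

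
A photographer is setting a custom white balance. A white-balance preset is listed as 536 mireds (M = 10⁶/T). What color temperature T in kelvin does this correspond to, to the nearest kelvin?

T = 10⁶ / 536 = 1865.67 K → 1866 K.

1866 K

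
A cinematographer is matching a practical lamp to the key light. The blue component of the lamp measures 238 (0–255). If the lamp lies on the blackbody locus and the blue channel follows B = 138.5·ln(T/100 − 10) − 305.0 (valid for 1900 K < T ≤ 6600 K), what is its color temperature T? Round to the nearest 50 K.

ln(t − 10) = (238 + 305.0) / 138.5 = 3.9206.
t − 10 = e^3.9206 = 50.430, so t = 60.430.
T = 100·t = 6043 K → 6050 K to the nearest 50 K.

6050 K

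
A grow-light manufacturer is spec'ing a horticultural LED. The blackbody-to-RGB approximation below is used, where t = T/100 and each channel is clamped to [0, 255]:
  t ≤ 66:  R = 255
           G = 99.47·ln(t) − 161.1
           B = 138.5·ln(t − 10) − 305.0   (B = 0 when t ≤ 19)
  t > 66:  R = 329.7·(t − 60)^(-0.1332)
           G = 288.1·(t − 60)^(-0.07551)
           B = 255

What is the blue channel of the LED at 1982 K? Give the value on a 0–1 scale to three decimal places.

t = 1982/100 = 19.82; the t ≤ 66 branch applies.
B = 138.5·ln(19.82 − 10) − 305.0 = 138.5·ln 9.82 − 305.0 = 138.5·2.2844 − 305.0 = 11.392.
On a 0–1 scale: 11.392/255 = 0.0447 → 0.045.

0.045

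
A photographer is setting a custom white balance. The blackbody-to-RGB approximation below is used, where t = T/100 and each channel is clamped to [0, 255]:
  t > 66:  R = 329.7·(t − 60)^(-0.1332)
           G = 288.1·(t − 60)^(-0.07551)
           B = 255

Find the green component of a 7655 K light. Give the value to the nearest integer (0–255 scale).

233

t = 7655/100 = 76.55; the t > 66 branch applies.
G = 288.1·(76.55 − 60)^(-0.07551) = 288.1·16.55^(-0.07551) = 288.1·0.80904 = 233.084.
Rounded: 233.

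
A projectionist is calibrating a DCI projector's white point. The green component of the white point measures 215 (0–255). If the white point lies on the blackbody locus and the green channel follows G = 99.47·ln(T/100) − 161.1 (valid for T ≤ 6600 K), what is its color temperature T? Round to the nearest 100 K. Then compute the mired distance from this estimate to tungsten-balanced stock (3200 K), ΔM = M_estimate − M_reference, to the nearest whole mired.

-85 mireds

ln t = (215 + 161.1) / 99.47 = 3.7810.
t = e^3.7810 = 43.862.
T = 100·t = 4386 K → 4400 K to the nearest 100 K.
M_estimate = 10⁶/4400 = 227.27; M_reference = 10⁶/3200 = 312.50.
ΔM = 227.27 − 312.50 = -85.23 → -85 mireds.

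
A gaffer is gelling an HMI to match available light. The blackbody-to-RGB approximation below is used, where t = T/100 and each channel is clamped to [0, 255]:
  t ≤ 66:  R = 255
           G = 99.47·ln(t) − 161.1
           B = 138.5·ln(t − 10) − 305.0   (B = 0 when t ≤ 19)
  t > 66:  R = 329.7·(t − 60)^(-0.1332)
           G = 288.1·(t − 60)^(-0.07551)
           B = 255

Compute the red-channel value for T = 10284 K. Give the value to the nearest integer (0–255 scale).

t = 10284/100 = 102.84; the t > 66 branch applies.
R = 329.7·(102.84 − 60)^(-0.1332) = 329.7·42.84^(-0.1332) = 329.7·0.60623 = 199.874.
Rounded: 200.

200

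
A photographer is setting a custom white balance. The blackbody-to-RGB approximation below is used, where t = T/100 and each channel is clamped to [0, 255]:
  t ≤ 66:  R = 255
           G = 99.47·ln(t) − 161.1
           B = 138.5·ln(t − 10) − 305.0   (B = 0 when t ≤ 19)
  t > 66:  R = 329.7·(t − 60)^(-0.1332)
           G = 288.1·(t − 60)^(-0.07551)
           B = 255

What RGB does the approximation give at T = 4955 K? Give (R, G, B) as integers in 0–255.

t = 4955/100 = 49.55; the t ≤ 66 branch applies.
R = 255 by definition for t ≤ 66.
G = 99.47·ln 49.55 − 161.1 = 99.47·3.9030 − 161.1 = 227.130.
B = 138.5·ln(49.55 − 10) − 305.0 = 138.5·ln 39.55 − 305.0 = 138.5·3.6776 − 305.0 = 204.343.
Rounded: (255, 227, 204).

(255, 227, 204)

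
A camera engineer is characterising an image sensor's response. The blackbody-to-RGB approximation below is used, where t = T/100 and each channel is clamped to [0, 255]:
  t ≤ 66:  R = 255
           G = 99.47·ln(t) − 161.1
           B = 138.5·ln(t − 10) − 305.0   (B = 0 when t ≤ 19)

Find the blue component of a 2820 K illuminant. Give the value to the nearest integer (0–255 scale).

t = 2820/100 = 28.2; the t ≤ 66 branch applies.
B = 138.5·ln(28.2 − 10) − 305.0 = 138.5·ln 18.2 − 305.0 = 138.5·2.9014 − 305.0 = 96.847.
Rounded: 97.

97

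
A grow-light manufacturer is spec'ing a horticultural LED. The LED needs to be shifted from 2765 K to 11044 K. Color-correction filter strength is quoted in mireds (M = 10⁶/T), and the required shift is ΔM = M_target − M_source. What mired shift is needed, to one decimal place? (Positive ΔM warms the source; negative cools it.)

M_source = 10⁶/2765 = 361.664; M_target = 10⁶/11044 = 90.547.
ΔM = 90.547 − 361.664 = -271.117 → -271.1 mireds, a cooling shift.

-271.1 mireds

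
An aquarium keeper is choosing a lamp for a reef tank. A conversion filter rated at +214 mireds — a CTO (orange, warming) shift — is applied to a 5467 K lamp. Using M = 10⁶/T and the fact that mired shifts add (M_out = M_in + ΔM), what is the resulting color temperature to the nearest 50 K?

2500 K

M_in = 10⁶/5467 = 182.92 mireds.
M_out = 182.92 + (+214) = 396.92 mireds.
T_out = 10⁶/396.92 = 2519.4 K → 2500 K.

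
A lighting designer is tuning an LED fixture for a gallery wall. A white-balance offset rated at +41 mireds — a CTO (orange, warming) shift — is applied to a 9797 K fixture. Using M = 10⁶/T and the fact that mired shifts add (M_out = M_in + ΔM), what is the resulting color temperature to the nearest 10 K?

6990 K

M_in = 10⁶/9797 = 102.07 mireds.
M_out = 102.07 + (+41) = 143.07 mireds.
T_out = 10⁶/143.07 = 6989.5 K → 6990 K.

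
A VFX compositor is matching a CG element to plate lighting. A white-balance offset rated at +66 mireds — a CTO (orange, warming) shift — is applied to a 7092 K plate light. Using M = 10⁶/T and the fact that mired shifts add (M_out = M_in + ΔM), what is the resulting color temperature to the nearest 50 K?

4850 K

M_in = 10⁶/7092 = 141.00 mireds.
M_out = 141.00 + (+66) = 207.00 mireds.
T_out = 10⁶/207.00 = 4830.8 K → 4850 K.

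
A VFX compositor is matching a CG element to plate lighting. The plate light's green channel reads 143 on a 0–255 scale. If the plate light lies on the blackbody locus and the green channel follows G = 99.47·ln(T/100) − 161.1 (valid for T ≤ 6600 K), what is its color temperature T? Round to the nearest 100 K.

2100 K

ln t = (143 + 161.1) / 99.47 = 3.0572.
t = e^3.0572 = 21.268.
T = 100·t = 2127 K → 2100 K to the nearest 100 K.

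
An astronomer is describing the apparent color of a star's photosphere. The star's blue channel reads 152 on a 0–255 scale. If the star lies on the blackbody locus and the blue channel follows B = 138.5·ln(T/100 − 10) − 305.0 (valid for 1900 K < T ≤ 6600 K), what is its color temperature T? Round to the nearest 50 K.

3700 K

ln(t − 10) = (152 + 305.0) / 138.5 = 3.2996.
t − 10 = e^3.2996 = 27.103, so t = 37.103.
T = 100·t = 3710 K → 3700 K to the nearest 50 K.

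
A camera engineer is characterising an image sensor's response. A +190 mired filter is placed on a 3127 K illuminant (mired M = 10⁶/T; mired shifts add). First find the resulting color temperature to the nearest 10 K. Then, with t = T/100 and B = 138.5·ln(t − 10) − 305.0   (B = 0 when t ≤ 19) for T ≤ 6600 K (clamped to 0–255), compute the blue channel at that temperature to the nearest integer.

M_in = 10⁶/3127 = 319.80; M_out = 319.80 + (+190) = 509.80.
T_out = 10⁶/509.80 = 1961.6 K → 1960 K; t = 19.6.
B = 138.5·ln(19.6 − 10) − 305.0 = 138.5·ln 9.6 − 305.0 = 138.5·2.2618 − 305.0 = 8.254.
Rounded: 8.

8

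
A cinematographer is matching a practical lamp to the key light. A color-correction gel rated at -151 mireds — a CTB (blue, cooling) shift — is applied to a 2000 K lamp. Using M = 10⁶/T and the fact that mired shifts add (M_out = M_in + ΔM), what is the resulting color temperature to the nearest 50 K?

2850 K

M_in = 10⁶/2000 = 500.00 mireds.
M_out = 500.00 + (-151) = 349.00 mireds.
T_out = 10⁶/349.00 = 2865.3 K → 2850 K.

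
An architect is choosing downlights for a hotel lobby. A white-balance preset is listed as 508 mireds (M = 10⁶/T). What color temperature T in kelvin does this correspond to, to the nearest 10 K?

T = 10⁶ / 508 = 1968.50 K → 1970 K.

1970 K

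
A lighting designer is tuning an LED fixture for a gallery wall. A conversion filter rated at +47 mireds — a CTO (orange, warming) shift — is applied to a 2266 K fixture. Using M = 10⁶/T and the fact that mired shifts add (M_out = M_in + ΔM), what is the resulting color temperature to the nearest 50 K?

2050 K

M_in = 10⁶/2266 = 441.31 mireds.
M_out = 441.31 + (+47) = 488.31 mireds.
T_out = 10⁶/488.31 = 2047.9 K → 2050 K.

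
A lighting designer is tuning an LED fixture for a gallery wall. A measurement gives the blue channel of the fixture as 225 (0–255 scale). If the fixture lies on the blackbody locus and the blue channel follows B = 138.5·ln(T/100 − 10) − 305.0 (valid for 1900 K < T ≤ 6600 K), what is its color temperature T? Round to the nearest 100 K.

ln(t − 10) = (225 + 305.0) / 138.5 = 3.8267.
t − 10 = e^3.8267 = 45.911, so t = 55.911.
T = 100·t = 5591 K → 5600 K to the nearest 100 K.

5600 K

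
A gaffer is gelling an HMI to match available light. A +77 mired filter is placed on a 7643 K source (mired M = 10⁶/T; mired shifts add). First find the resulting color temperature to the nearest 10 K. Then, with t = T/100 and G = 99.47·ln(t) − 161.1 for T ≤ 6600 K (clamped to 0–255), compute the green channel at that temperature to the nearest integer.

M_in = 10⁶/7643 = 130.84; M_out = 130.84 + (+77) = 207.84.
T_out = 10⁶/207.84 = 4811.4 K → 4810 K; t = 48.1.
G = 99.47·ln 48.1 − 161.1 = 99.47·3.8733 − 161.1 = 224.175.
Rounded: 224.

224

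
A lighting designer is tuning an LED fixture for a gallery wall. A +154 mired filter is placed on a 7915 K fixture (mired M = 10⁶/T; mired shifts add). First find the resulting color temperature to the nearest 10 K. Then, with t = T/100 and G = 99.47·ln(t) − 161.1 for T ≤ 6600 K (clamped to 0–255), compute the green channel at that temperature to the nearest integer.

195

M_in = 10⁶/7915 = 126.34; M_out = 126.34 + (+154) = 280.34.
T_out = 10⁶/280.34 = 3567.1 K → 3570 K; t = 35.7.
G = 99.47·ln 35.7 − 161.1 = 99.47·3.5752 − 161.1 = 194.520.
Rounded: 195.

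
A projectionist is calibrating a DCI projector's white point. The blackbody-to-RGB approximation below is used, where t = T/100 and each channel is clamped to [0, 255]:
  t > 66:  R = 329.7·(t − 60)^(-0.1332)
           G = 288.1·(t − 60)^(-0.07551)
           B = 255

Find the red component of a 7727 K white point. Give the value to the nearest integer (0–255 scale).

226

t = 7727/100 = 77.27; the t > 66 branch applies.
R = 329.7·(77.27 − 60)^(-0.1332) = 329.7·17.27^(-0.1332) = 329.7·0.68422 = 225.586.
Rounded: 226.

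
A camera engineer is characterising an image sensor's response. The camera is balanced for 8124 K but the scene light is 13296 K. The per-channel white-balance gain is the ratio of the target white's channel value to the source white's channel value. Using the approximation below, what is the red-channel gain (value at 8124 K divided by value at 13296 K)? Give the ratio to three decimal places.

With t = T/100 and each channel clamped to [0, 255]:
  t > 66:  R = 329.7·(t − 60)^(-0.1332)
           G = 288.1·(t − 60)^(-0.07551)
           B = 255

1.179

At 13296 K (t = 132.96):
  R = 329.7·(132.96 − 60)^(-0.1332) = 329.7·72.96^(-0.1332) = 329.7·0.56473 = 186.190.
At 8124 K (t = 81.24):
  R = 329.7·(81.24 − 60)^(-0.1332) = 329.7·21.24^(-0.1332) = 329.7·0.66561 = 219.453.
Gain = 219.453 / 186.190 = 1.1787 → 1.179.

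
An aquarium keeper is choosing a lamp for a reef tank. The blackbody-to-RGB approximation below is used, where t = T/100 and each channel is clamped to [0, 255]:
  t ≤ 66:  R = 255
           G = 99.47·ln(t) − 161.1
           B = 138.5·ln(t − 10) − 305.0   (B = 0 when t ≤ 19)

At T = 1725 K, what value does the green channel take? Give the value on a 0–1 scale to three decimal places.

t = 1725/100 = 17.25; the t ≤ 66 branch applies.
G = 99.47·ln 17.25 − 161.1 = 99.47·2.8478 − 161.1 = 122.172.
On a 0–1 scale: 122.172/255 = 0.4791 → 0.479.

0.479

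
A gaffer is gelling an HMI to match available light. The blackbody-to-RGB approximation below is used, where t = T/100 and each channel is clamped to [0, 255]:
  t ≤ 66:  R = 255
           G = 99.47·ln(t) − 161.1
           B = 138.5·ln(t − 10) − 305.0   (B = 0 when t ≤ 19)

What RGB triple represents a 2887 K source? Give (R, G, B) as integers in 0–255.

t = 2887/100 = 28.87; the t ≤ 66 branch applies.
R = 255 by definition for t ≤ 66.
G = 99.47·ln 28.87 − 161.1 = 99.47·3.3628 − 161.1 = 173.398.
B = 138.5·ln(28.87 − 10) − 305.0 = 138.5·ln 18.87 − 305.0 = 138.5·2.9376 − 305.0 = 101.854.
Rounded: (255, 173, 102).

(255, 173, 102)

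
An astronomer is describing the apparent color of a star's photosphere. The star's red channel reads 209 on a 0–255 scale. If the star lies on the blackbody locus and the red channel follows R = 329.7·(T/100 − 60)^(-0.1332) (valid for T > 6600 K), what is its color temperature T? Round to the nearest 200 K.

(t − 60)^(-0.1332) = 209/329.7 = 0.63391.
t − 60 = 0.63391^(1/-0.1332) = 0.63391^(-7.508) = 30.639, so t = 90.639.
T = 100·t = 9064 K → 9000 K to the nearest 200 K.

9000 K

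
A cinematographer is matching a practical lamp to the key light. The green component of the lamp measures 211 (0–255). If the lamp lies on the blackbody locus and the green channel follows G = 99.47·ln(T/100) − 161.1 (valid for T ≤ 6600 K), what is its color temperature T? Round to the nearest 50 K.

ln t = (211 + 161.1) / 99.47 = 3.7408.
t = e^3.7408 = 42.133.
T = 100·t = 4213 K → 4200 K to the nearest 50 K.

4200 K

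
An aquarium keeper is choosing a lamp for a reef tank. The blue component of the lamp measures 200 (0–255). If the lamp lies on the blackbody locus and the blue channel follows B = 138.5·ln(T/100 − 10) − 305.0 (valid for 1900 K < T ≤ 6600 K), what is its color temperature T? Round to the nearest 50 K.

ln(t − 10) = (200 + 305.0) / 138.5 = 3.6462.
t − 10 = e^3.6462 = 38.329, so t = 48.329.
T = 100·t = 4833 K → 4850 K to the nearest 50 K.

4850 K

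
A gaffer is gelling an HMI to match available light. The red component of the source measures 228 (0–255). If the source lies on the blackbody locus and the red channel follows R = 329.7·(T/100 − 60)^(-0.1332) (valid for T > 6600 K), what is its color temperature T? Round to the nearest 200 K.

7600 K

(t − 60)^(-0.1332) = 228/329.7 = 0.69154.
t − 60 = 0.69154^(1/-0.1332) = 0.69154^(-7.508) = 15.943, so t = 75.943.
T = 100·t = 7594 K → 7600 K to the nearest 200 K.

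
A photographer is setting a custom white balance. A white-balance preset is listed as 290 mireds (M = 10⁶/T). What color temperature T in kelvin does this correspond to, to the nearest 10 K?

3450 K

T = 10⁶ / 290 = 3448.28 K → 3450 K.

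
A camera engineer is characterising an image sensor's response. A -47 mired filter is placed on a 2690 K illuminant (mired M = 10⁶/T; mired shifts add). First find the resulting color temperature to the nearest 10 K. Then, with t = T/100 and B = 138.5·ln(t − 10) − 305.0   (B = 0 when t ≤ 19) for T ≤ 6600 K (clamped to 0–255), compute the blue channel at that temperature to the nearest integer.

M_in = 10⁶/2690 = 371.75; M_out = 371.75 + (-47) = 324.75.
T_out = 10⁶/324.75 = 3079.3 K → 3080 K; t = 30.8.
B = 138.5·ln(30.8 − 10) − 305.0 = 138.5·ln 20.8 − 305.0 = 138.5·3.0350 − 305.0 = 115.341.
Rounded: 115.

115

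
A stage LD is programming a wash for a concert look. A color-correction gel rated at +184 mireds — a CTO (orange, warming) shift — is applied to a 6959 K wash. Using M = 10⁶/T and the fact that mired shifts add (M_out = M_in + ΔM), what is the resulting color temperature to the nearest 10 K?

M_in = 10⁶/6959 = 143.70 mireds.
M_out = 143.70 + (+184) = 327.70 mireds.
T_out = 10⁶/327.70 = 3051.6 K → 3050 K.

3050 K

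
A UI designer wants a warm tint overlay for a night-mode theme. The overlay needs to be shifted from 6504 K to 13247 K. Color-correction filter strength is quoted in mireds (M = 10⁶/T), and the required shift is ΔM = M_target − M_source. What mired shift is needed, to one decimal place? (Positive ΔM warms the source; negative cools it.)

M_source = 10⁶/6504 = 153.752; M_target = 10⁶/13247 = 75.489.
ΔM = 75.489 − 153.752 = -78.263 → -78.3 mireds, a cooling shift.

-78.3 mireds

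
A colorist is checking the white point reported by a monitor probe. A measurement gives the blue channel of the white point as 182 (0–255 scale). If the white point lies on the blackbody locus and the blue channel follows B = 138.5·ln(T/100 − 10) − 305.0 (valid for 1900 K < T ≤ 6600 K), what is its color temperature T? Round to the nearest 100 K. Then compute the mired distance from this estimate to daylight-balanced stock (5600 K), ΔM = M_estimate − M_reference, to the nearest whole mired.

ln(t − 10) = (182 + 305.0) / 138.5 = 3.5162.
t − 10 = e^3.5162 = 33.658, so t = 43.658.
T = 100·t = 4366 K → 4400 K to the nearest 100 K.
M_estimate = 10⁶/4400 = 227.27; M_reference = 10⁶/5600 = 178.57.
ΔM = 227.27 − 178.57 = 48.70 → +49 mireds.

+49 mireds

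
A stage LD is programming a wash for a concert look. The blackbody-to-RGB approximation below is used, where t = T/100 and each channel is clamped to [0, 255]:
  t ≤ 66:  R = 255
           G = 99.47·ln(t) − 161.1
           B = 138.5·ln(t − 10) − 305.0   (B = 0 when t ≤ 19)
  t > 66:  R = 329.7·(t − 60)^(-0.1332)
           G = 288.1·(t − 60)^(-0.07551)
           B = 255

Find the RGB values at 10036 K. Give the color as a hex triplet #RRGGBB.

#C9DAFF

t = 10036/100 = 100.36; the t > 66 branch applies.
R = 329.7·(100.36 − 60)^(-0.1332) = 329.7·40.36^(-0.1332) = 329.7·0.61106 = 201.468.
G = 288.1·(100.36 − 60)^(-0.07551) = 288.1·40.36^(-0.07551) = 288.1·0.75637 = 217.910.
B = 255 by definition for t > 66.
Rounded: (201, 218, 255).
In hex: #C9DAFF.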